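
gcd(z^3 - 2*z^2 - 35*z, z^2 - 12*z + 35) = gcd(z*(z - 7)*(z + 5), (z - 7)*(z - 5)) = z - 7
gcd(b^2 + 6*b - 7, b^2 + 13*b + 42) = b + 7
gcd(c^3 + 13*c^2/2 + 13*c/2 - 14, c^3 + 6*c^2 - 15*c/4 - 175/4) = c + 7/2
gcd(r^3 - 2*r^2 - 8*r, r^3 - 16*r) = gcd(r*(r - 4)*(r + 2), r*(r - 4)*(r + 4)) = r^2 - 4*r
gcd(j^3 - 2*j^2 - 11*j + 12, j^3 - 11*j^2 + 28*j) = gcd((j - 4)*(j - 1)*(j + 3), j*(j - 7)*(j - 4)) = j - 4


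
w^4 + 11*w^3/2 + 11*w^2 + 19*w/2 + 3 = (w + 1)^2*(w + 3/2)*(w + 2)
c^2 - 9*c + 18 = (c - 6)*(c - 3)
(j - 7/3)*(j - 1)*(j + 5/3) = j^3 - 5*j^2/3 - 29*j/9 + 35/9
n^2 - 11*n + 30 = (n - 6)*(n - 5)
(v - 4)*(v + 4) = v^2 - 16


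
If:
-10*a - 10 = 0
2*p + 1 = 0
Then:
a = -1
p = -1/2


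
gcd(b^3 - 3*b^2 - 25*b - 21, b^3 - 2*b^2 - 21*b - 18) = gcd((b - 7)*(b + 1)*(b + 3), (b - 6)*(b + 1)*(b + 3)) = b^2 + 4*b + 3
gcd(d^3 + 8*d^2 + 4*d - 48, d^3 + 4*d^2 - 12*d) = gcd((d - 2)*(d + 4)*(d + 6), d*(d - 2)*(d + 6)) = d^2 + 4*d - 12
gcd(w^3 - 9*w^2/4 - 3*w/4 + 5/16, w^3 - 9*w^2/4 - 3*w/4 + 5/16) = w^3 - 9*w^2/4 - 3*w/4 + 5/16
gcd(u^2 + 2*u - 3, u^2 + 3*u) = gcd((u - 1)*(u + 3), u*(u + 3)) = u + 3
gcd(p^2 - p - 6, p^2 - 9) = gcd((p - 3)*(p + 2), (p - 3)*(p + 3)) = p - 3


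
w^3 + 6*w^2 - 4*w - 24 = (w - 2)*(w + 2)*(w + 6)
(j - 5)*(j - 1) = j^2 - 6*j + 5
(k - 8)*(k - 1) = k^2 - 9*k + 8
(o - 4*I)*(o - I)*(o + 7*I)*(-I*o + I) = -I*o^4 + 2*o^3 + I*o^3 - 2*o^2 - 31*I*o^2 - 28*o + 31*I*o + 28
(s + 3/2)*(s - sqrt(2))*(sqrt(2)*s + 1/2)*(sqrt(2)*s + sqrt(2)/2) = 2*s^4 - 3*sqrt(2)*s^3/2 + 4*s^3 - 3*sqrt(2)*s^2 + s^2/2 - 2*s - 9*sqrt(2)*s/8 - 3/4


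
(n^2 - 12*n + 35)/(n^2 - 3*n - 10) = (n - 7)/(n + 2)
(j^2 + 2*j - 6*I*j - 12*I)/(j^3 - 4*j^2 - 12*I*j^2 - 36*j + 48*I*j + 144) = (j + 2)/(j^2 + j*(-4 - 6*I) + 24*I)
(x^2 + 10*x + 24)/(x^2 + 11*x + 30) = (x + 4)/(x + 5)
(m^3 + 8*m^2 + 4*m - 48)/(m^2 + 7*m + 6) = (m^2 + 2*m - 8)/(m + 1)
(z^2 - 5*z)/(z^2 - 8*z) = (z - 5)/(z - 8)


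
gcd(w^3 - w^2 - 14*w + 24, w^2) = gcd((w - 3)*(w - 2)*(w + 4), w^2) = 1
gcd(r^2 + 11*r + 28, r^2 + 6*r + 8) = r + 4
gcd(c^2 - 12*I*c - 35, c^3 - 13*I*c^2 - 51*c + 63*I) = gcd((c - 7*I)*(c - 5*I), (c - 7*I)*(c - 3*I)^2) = c - 7*I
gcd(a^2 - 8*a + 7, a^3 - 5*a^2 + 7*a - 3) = a - 1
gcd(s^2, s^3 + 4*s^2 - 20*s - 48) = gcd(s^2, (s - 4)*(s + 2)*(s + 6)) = 1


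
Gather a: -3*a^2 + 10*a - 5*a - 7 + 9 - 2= -3*a^2 + 5*a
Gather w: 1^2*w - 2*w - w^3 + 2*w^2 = -w^3 + 2*w^2 - w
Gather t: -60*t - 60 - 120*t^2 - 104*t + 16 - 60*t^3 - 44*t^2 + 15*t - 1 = -60*t^3 - 164*t^2 - 149*t - 45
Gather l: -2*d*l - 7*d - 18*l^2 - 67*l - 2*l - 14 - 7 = -7*d - 18*l^2 + l*(-2*d - 69) - 21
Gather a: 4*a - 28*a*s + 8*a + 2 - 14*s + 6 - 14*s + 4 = a*(12 - 28*s) - 28*s + 12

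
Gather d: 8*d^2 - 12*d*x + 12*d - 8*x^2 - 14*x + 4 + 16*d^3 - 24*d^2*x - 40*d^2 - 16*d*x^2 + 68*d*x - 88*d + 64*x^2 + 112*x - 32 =16*d^3 + d^2*(-24*x - 32) + d*(-16*x^2 + 56*x - 76) + 56*x^2 + 98*x - 28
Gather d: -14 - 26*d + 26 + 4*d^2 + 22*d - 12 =4*d^2 - 4*d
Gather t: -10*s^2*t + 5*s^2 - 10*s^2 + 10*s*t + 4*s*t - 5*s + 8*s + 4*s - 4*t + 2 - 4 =-5*s^2 + 7*s + t*(-10*s^2 + 14*s - 4) - 2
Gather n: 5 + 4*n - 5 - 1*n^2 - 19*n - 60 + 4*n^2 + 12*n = 3*n^2 - 3*n - 60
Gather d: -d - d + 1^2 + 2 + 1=4 - 2*d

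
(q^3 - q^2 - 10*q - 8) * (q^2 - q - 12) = q^5 - 2*q^4 - 21*q^3 + 14*q^2 + 128*q + 96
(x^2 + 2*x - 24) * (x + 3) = x^3 + 5*x^2 - 18*x - 72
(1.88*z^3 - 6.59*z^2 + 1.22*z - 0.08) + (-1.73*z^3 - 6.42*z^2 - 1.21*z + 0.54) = 0.15*z^3 - 13.01*z^2 + 0.01*z + 0.46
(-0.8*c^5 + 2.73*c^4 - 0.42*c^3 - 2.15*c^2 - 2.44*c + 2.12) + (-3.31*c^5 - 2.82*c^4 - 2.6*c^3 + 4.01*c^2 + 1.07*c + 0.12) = -4.11*c^5 - 0.0899999999999999*c^4 - 3.02*c^3 + 1.86*c^2 - 1.37*c + 2.24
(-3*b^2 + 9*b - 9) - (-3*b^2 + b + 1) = 8*b - 10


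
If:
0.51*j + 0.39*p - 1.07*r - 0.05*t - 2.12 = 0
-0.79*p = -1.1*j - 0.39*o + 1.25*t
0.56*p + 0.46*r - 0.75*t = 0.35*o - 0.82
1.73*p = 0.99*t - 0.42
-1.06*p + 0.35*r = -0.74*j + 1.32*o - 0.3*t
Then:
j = -0.63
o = -0.70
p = -0.50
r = -2.44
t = -0.45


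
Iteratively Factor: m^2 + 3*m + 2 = (m + 2)*(m + 1)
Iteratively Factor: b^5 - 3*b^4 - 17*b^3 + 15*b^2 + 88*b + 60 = (b + 1)*(b^4 - 4*b^3 - 13*b^2 + 28*b + 60) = (b - 5)*(b + 1)*(b^3 + b^2 - 8*b - 12) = (b - 5)*(b + 1)*(b + 2)*(b^2 - b - 6) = (b - 5)*(b + 1)*(b + 2)^2*(b - 3)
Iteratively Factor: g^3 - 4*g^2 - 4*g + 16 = (g + 2)*(g^2 - 6*g + 8) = (g - 4)*(g + 2)*(g - 2)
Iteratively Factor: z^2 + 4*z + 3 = (z + 1)*(z + 3)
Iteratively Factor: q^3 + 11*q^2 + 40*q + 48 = (q + 3)*(q^2 + 8*q + 16) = (q + 3)*(q + 4)*(q + 4)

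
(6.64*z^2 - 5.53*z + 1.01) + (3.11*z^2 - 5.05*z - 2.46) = 9.75*z^2 - 10.58*z - 1.45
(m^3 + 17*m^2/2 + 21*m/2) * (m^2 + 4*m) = m^5 + 25*m^4/2 + 89*m^3/2 + 42*m^2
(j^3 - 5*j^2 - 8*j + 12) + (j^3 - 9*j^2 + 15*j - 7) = 2*j^3 - 14*j^2 + 7*j + 5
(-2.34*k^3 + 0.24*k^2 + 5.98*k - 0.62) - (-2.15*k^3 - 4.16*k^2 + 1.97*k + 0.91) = -0.19*k^3 + 4.4*k^2 + 4.01*k - 1.53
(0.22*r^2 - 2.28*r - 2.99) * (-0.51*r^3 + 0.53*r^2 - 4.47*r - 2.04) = -0.1122*r^5 + 1.2794*r^4 - 0.6669*r^3 + 8.1581*r^2 + 18.0165*r + 6.0996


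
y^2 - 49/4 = (y - 7/2)*(y + 7/2)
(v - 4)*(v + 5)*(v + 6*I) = v^3 + v^2 + 6*I*v^2 - 20*v + 6*I*v - 120*I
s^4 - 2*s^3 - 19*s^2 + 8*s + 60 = (s - 5)*(s - 2)*(s + 2)*(s + 3)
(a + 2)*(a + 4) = a^2 + 6*a + 8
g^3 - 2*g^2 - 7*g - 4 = (g - 4)*(g + 1)^2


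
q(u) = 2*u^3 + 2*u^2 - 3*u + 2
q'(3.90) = 103.86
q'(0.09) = -2.59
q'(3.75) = 96.38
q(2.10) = 23.04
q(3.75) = 124.34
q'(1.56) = 17.84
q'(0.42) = -0.26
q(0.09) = 1.75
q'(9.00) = 519.00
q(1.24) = 5.17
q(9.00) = 1595.00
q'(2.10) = 31.86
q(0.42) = 1.24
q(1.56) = 9.78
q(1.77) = 14.05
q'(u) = 6*u^2 + 4*u - 3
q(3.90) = 139.36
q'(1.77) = 22.88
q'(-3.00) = 39.00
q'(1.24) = 11.19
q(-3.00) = -25.00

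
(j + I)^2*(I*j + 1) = I*j^3 - j^2 + I*j - 1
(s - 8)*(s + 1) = s^2 - 7*s - 8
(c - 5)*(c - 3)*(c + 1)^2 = c^4 - 6*c^3 + 22*c + 15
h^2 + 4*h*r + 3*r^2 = (h + r)*(h + 3*r)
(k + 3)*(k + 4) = k^2 + 7*k + 12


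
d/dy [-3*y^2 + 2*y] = 2 - 6*y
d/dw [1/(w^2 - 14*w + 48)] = 2*(7 - w)/(w^2 - 14*w + 48)^2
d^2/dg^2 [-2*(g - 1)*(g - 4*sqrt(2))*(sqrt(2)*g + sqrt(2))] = -12*sqrt(2)*g + 32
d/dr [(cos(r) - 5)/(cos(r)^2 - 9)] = (cos(r)^2 - 10*cos(r) + 9)*sin(r)/(cos(r)^2 - 9)^2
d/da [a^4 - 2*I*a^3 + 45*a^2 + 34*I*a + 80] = 4*a^3 - 6*I*a^2 + 90*a + 34*I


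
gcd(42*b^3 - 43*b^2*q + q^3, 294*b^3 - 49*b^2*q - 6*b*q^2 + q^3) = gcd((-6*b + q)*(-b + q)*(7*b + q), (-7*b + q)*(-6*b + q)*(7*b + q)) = -42*b^2 + b*q + q^2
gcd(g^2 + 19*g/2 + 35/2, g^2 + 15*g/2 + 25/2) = g + 5/2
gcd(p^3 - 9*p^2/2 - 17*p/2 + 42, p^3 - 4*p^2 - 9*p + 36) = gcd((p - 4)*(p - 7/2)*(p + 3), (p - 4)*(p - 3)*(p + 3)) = p^2 - p - 12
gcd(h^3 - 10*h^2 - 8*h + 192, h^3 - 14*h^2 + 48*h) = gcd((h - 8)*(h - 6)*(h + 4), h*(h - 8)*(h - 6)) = h^2 - 14*h + 48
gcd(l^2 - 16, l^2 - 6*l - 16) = 1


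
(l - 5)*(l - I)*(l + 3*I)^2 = l^4 - 5*l^3 + 5*I*l^3 - 3*l^2 - 25*I*l^2 + 15*l + 9*I*l - 45*I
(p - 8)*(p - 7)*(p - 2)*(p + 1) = p^4 - 16*p^3 + 69*p^2 - 26*p - 112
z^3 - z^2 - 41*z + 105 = (z - 5)*(z - 3)*(z + 7)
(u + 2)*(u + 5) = u^2 + 7*u + 10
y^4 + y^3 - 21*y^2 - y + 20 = (y - 4)*(y - 1)*(y + 1)*(y + 5)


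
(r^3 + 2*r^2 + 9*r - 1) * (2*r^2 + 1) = 2*r^5 + 4*r^4 + 19*r^3 + 9*r - 1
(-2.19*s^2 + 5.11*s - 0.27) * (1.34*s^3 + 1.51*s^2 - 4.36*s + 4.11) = -2.9346*s^5 + 3.5405*s^4 + 16.9027*s^3 - 31.6882*s^2 + 22.1793*s - 1.1097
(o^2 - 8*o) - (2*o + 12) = o^2 - 10*o - 12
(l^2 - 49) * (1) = l^2 - 49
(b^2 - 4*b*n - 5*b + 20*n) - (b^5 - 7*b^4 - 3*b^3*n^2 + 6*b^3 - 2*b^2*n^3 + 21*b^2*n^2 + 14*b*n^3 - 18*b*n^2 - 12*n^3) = -b^5 + 7*b^4 + 3*b^3*n^2 - 6*b^3 + 2*b^2*n^3 - 21*b^2*n^2 + b^2 - 14*b*n^3 + 18*b*n^2 - 4*b*n - 5*b + 12*n^3 + 20*n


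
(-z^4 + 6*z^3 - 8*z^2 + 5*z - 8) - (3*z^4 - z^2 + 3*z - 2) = -4*z^4 + 6*z^3 - 7*z^2 + 2*z - 6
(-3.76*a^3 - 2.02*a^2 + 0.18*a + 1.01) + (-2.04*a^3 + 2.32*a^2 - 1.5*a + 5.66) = -5.8*a^3 + 0.3*a^2 - 1.32*a + 6.67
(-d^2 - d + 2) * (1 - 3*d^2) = 3*d^4 + 3*d^3 - 7*d^2 - d + 2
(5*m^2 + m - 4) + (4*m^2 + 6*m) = 9*m^2 + 7*m - 4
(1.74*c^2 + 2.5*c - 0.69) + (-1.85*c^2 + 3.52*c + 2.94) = -0.11*c^2 + 6.02*c + 2.25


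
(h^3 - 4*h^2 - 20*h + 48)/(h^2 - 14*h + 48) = (h^2 + 2*h - 8)/(h - 8)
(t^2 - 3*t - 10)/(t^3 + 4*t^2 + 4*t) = (t - 5)/(t*(t + 2))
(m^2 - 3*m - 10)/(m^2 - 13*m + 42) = (m^2 - 3*m - 10)/(m^2 - 13*m + 42)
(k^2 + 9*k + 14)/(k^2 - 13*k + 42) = (k^2 + 9*k + 14)/(k^2 - 13*k + 42)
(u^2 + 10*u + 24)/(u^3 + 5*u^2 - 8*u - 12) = (u + 4)/(u^2 - u - 2)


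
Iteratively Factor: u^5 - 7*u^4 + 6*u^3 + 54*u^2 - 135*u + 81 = (u + 3)*(u^4 - 10*u^3 + 36*u^2 - 54*u + 27) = (u - 3)*(u + 3)*(u^3 - 7*u^2 + 15*u - 9) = (u - 3)^2*(u + 3)*(u^2 - 4*u + 3) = (u - 3)^2*(u - 1)*(u + 3)*(u - 3)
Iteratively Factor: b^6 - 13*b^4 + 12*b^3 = (b)*(b^5 - 13*b^3 + 12*b^2) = b*(b - 1)*(b^4 + b^3 - 12*b^2) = b*(b - 1)*(b + 4)*(b^3 - 3*b^2) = b^2*(b - 1)*(b + 4)*(b^2 - 3*b) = b^3*(b - 1)*(b + 4)*(b - 3)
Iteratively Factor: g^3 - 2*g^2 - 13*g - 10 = (g - 5)*(g^2 + 3*g + 2) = (g - 5)*(g + 2)*(g + 1)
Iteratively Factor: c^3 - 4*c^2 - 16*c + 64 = (c - 4)*(c^2 - 16) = (c - 4)*(c + 4)*(c - 4)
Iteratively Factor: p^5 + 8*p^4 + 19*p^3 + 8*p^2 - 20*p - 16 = (p + 4)*(p^4 + 4*p^3 + 3*p^2 - 4*p - 4) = (p - 1)*(p + 4)*(p^3 + 5*p^2 + 8*p + 4) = (p - 1)*(p + 2)*(p + 4)*(p^2 + 3*p + 2) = (p - 1)*(p + 2)^2*(p + 4)*(p + 1)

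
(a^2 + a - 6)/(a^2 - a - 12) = (a - 2)/(a - 4)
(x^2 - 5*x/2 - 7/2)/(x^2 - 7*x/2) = (x + 1)/x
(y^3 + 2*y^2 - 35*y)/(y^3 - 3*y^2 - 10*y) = (y + 7)/(y + 2)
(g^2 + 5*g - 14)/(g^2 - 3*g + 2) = (g + 7)/(g - 1)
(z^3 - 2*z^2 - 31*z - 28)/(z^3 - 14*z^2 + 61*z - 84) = (z^2 + 5*z + 4)/(z^2 - 7*z + 12)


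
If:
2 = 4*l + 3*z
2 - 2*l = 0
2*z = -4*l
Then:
No Solution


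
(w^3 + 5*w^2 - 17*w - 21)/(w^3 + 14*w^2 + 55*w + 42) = (w - 3)/(w + 6)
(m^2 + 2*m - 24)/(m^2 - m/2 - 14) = 2*(m + 6)/(2*m + 7)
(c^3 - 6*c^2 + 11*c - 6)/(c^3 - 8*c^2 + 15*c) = (c^2 - 3*c + 2)/(c*(c - 5))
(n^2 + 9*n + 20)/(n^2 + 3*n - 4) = (n + 5)/(n - 1)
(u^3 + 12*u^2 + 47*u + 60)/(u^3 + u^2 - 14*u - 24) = (u^2 + 9*u + 20)/(u^2 - 2*u - 8)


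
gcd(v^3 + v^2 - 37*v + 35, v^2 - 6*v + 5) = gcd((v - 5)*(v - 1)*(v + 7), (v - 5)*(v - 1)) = v^2 - 6*v + 5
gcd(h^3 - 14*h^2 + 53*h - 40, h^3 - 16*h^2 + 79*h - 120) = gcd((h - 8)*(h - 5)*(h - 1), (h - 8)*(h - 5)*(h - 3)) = h^2 - 13*h + 40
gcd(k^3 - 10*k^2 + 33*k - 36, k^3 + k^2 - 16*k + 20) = 1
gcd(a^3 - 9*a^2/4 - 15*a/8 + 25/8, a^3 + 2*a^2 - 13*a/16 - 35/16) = a^2 + a/4 - 5/4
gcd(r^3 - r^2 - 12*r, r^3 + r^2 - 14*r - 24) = r^2 - r - 12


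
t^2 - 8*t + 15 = (t - 5)*(t - 3)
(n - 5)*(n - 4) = n^2 - 9*n + 20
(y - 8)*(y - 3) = y^2 - 11*y + 24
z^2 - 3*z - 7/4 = (z - 7/2)*(z + 1/2)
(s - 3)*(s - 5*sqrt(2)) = s^2 - 5*sqrt(2)*s - 3*s + 15*sqrt(2)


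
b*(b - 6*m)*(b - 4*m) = b^3 - 10*b^2*m + 24*b*m^2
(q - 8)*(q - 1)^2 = q^3 - 10*q^2 + 17*q - 8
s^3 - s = s*(s - 1)*(s + 1)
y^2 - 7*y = y*(y - 7)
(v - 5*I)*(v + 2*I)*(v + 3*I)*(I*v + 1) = I*v^4 + v^3 + 19*I*v^2 - 11*v + 30*I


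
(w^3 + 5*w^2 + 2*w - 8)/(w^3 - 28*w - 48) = (w - 1)/(w - 6)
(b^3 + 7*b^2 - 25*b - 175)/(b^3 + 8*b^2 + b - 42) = (b^2 - 25)/(b^2 + b - 6)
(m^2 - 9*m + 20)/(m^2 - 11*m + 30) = (m - 4)/(m - 6)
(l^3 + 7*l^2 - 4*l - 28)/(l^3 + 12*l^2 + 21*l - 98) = (l + 2)/(l + 7)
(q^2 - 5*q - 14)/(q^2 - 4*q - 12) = (q - 7)/(q - 6)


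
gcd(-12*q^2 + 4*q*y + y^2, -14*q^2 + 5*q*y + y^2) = -2*q + y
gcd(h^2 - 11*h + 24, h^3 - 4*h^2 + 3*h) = h - 3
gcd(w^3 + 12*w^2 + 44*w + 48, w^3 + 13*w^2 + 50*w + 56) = w^2 + 6*w + 8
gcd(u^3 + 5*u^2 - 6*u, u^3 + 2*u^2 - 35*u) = u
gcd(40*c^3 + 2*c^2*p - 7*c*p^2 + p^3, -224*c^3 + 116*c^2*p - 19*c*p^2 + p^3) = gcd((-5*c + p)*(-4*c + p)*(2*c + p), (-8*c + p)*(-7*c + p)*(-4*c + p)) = -4*c + p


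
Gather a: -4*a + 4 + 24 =28 - 4*a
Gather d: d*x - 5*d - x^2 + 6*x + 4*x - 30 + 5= d*(x - 5) - x^2 + 10*x - 25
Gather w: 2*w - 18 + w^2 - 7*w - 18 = w^2 - 5*w - 36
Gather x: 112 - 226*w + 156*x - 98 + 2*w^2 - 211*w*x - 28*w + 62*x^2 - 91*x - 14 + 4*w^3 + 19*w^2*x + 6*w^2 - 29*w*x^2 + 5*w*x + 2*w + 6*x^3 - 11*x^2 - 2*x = 4*w^3 + 8*w^2 - 252*w + 6*x^3 + x^2*(51 - 29*w) + x*(19*w^2 - 206*w + 63)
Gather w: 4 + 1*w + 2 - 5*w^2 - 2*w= -5*w^2 - w + 6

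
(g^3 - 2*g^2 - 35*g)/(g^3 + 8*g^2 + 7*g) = (g^2 - 2*g - 35)/(g^2 + 8*g + 7)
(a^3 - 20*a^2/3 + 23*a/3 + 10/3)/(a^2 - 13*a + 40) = (3*a^2 - 5*a - 2)/(3*(a - 8))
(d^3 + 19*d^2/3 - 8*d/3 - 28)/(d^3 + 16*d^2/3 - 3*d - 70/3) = (d + 6)/(d + 5)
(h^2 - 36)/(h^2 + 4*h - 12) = (h - 6)/(h - 2)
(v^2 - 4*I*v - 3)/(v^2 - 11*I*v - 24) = (v - I)/(v - 8*I)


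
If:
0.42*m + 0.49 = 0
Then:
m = -1.17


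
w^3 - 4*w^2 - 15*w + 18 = (w - 6)*(w - 1)*(w + 3)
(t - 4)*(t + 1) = t^2 - 3*t - 4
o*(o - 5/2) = o^2 - 5*o/2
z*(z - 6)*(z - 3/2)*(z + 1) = z^4 - 13*z^3/2 + 3*z^2/2 + 9*z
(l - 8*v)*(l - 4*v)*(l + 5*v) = l^3 - 7*l^2*v - 28*l*v^2 + 160*v^3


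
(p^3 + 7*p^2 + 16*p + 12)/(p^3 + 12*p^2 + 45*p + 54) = (p^2 + 4*p + 4)/(p^2 + 9*p + 18)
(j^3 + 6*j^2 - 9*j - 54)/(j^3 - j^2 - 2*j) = (-j^3 - 6*j^2 + 9*j + 54)/(j*(-j^2 + j + 2))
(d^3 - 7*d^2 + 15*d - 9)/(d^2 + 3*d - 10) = (d^3 - 7*d^2 + 15*d - 9)/(d^2 + 3*d - 10)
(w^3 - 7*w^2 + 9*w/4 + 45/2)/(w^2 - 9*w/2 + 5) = (w^2 - 9*w/2 - 9)/(w - 2)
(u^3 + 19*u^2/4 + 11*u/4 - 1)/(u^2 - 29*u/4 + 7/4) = (u^2 + 5*u + 4)/(u - 7)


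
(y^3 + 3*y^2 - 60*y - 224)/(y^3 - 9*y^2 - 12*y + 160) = (y + 7)/(y - 5)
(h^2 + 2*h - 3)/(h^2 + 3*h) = (h - 1)/h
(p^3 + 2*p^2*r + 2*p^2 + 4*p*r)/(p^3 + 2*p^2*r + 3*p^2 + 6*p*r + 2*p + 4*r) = p/(p + 1)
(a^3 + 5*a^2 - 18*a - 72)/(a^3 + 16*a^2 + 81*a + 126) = (a - 4)/(a + 7)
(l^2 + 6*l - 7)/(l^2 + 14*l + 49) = (l - 1)/(l + 7)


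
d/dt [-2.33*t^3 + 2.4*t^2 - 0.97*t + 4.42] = -6.99*t^2 + 4.8*t - 0.97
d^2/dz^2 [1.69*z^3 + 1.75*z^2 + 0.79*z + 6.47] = 10.14*z + 3.5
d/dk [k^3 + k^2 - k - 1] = 3*k^2 + 2*k - 1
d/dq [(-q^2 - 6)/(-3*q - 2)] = (3*q^2 + 4*q - 18)/(9*q^2 + 12*q + 4)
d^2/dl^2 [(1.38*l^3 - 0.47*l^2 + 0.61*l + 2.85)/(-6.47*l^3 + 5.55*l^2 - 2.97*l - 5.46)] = (-2.27373675443232e-13*l^7 - 59.758214*l^6 + 5.89675799999986*l^5 - 769.404636*l^4 + 1298.358078*l^3 - 645.542532*l^2 + 528.196842*l - 175.199562)/(270.840023*l^9 - 696.983985*l^8 + 970.857144*l^7 - 125.161803*l^6 - 730.698516*l^5 + 987.189849*l^4 + 64.841769*l^3 - 351.876798*l^2 + 265.621356*l + 162.771336)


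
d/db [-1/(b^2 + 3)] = 2*b/(b^2 + 3)^2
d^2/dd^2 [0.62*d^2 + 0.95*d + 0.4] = 1.24000000000000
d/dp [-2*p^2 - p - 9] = -4*p - 1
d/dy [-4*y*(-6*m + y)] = 24*m - 8*y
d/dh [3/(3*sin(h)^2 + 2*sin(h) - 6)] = -6*(3*sin(h) + 1)*cos(h)/(3*sin(h)^2 + 2*sin(h) - 6)^2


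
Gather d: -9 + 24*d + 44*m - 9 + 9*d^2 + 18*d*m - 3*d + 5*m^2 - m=9*d^2 + d*(18*m + 21) + 5*m^2 + 43*m - 18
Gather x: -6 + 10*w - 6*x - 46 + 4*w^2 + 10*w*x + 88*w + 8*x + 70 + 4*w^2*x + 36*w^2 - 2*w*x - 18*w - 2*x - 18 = 40*w^2 + 80*w + x*(4*w^2 + 8*w)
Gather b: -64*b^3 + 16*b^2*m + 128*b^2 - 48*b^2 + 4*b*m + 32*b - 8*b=-64*b^3 + b^2*(16*m + 80) + b*(4*m + 24)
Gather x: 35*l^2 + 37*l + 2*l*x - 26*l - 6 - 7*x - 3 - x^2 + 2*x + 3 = 35*l^2 + 11*l - x^2 + x*(2*l - 5) - 6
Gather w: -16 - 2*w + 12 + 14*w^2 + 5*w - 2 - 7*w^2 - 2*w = 7*w^2 + w - 6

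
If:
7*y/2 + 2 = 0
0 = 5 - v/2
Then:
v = 10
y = -4/7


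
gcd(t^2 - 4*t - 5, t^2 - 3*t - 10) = t - 5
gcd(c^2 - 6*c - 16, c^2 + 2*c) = c + 2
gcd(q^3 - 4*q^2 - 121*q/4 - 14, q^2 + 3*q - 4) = 1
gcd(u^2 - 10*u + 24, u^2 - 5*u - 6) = u - 6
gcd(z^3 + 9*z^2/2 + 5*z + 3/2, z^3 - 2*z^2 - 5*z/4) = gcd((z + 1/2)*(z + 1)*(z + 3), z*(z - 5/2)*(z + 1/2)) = z + 1/2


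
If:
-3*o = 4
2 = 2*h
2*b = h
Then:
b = 1/2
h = 1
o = -4/3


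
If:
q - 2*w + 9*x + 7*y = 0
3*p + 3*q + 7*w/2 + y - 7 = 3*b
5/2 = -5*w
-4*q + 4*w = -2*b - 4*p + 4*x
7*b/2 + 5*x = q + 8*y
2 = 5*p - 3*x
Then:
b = -5637/1012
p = 1153/1012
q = -6837/2024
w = -1/2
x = 1247/1012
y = -229/184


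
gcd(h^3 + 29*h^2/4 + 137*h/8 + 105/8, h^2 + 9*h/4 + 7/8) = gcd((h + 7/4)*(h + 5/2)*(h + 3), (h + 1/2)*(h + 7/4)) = h + 7/4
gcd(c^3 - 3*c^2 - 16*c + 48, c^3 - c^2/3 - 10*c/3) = 1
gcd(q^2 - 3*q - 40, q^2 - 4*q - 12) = 1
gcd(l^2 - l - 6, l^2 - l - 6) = l^2 - l - 6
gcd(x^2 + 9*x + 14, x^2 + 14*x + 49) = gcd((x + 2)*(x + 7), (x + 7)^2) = x + 7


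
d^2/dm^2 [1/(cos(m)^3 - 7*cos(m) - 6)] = (-2*(3*cos(m)^2 - 7)^2*sin(m)^2 + (9*cos(m)^2 - 13)*(-cos(m)^3 + 7*cos(m) + 6)*cos(m))/(-cos(m)^3 + 7*cos(m) + 6)^3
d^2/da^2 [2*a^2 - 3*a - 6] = 4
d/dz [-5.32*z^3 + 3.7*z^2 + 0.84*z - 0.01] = -15.96*z^2 + 7.4*z + 0.84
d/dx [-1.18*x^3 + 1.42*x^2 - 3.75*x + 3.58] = -3.54*x^2 + 2.84*x - 3.75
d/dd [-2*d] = -2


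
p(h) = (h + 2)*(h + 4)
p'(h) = 2*h + 6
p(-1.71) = 0.66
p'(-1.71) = 2.58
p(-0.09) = 7.47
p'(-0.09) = 5.82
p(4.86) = 60.78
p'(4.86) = 15.72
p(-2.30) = -0.51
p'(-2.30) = 1.40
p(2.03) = 24.30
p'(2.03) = 10.06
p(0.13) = 8.80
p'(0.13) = 6.26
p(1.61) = 20.25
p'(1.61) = 9.22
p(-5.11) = 3.45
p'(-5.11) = -4.22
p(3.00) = 35.00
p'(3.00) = 12.00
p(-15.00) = 143.00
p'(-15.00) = -24.00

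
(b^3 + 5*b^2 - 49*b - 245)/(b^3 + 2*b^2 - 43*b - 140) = (b + 7)/(b + 4)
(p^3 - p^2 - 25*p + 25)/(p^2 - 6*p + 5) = p + 5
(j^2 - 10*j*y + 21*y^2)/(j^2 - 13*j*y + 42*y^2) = (-j + 3*y)/(-j + 6*y)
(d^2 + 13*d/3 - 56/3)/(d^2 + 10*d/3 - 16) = (d + 7)/(d + 6)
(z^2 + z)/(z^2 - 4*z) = (z + 1)/(z - 4)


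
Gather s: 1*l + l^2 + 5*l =l^2 + 6*l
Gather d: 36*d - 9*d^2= -9*d^2 + 36*d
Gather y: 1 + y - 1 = y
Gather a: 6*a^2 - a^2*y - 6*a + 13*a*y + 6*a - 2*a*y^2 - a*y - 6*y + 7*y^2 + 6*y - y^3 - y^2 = a^2*(6 - y) + a*(-2*y^2 + 12*y) - y^3 + 6*y^2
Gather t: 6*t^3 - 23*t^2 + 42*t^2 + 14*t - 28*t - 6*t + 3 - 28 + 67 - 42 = 6*t^3 + 19*t^2 - 20*t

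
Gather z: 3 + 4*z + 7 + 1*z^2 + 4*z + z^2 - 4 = 2*z^2 + 8*z + 6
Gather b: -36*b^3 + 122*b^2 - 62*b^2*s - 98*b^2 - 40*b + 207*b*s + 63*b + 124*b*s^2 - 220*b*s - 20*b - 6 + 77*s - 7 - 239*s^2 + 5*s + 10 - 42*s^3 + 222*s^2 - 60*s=-36*b^3 + b^2*(24 - 62*s) + b*(124*s^2 - 13*s + 3) - 42*s^3 - 17*s^2 + 22*s - 3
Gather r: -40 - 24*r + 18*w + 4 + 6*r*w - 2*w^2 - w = r*(6*w - 24) - 2*w^2 + 17*w - 36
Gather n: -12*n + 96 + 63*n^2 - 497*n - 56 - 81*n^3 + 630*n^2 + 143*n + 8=-81*n^3 + 693*n^2 - 366*n + 48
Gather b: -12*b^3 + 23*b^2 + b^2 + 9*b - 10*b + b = -12*b^3 + 24*b^2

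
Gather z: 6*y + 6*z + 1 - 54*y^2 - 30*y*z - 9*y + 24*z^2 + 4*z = -54*y^2 - 3*y + 24*z^2 + z*(10 - 30*y) + 1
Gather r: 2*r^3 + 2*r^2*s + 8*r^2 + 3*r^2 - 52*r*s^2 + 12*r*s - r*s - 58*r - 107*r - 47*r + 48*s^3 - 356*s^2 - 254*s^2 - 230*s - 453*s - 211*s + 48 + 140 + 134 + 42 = 2*r^3 + r^2*(2*s + 11) + r*(-52*s^2 + 11*s - 212) + 48*s^3 - 610*s^2 - 894*s + 364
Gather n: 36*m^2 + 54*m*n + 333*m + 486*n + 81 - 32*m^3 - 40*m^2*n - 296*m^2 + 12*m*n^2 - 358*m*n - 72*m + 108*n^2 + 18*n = -32*m^3 - 260*m^2 + 261*m + n^2*(12*m + 108) + n*(-40*m^2 - 304*m + 504) + 81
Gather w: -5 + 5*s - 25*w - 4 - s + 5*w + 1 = 4*s - 20*w - 8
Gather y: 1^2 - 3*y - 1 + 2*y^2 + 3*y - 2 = 2*y^2 - 2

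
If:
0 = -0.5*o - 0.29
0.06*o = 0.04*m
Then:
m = -0.87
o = -0.58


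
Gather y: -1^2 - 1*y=-y - 1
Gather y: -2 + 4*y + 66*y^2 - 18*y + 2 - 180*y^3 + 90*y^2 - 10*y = -180*y^3 + 156*y^2 - 24*y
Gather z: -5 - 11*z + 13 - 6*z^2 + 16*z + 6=-6*z^2 + 5*z + 14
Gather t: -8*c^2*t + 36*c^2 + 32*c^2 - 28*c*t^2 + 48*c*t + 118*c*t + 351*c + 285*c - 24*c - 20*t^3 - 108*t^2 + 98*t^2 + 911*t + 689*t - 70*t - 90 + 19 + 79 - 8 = 68*c^2 + 612*c - 20*t^3 + t^2*(-28*c - 10) + t*(-8*c^2 + 166*c + 1530)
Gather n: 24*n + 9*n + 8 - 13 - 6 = 33*n - 11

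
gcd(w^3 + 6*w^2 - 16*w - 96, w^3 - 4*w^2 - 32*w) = w + 4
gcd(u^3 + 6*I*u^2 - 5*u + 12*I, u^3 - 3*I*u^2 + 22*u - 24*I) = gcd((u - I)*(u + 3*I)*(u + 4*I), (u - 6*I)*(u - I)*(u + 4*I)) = u^2 + 3*I*u + 4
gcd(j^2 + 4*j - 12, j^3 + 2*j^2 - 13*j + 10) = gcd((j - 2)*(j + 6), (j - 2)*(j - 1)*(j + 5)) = j - 2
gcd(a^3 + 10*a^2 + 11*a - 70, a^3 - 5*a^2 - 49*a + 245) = a + 7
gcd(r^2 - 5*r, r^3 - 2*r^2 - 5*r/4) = r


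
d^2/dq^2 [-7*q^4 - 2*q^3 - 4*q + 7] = 12*q*(-7*q - 1)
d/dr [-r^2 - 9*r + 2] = -2*r - 9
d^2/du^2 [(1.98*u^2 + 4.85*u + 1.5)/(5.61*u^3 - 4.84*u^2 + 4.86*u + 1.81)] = (124.629516*u^6 + 915.83811*u^5 - 547.540488*u^4 - 877.218848*u^3 - 30.6832680000001*u^2 - 48.16086*u + 24.786336)/(176.558481*u^9 - 456.974892*u^8 + 853.116066*u^7 - 734.250385*u^6 + 444.188052*u^5 + 80.337972*u^4 - 85.525245*u^3 + 80.685456*u^2 + 47.765538*u + 5.929741)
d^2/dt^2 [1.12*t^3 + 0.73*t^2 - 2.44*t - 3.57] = 6.72*t + 1.46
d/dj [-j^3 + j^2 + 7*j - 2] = -3*j^2 + 2*j + 7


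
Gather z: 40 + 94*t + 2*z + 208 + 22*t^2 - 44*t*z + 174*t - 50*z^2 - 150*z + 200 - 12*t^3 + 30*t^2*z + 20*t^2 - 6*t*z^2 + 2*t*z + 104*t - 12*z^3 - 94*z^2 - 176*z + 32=-12*t^3 + 42*t^2 + 372*t - 12*z^3 + z^2*(-6*t - 144) + z*(30*t^2 - 42*t - 324) + 480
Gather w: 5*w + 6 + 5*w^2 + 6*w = 5*w^2 + 11*w + 6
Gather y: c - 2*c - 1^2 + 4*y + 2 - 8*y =-c - 4*y + 1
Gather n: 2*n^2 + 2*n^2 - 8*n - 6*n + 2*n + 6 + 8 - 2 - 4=4*n^2 - 12*n + 8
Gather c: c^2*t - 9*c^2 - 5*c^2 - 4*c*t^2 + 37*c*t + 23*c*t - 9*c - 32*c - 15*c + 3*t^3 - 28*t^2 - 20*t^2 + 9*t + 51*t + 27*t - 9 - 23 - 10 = c^2*(t - 14) + c*(-4*t^2 + 60*t - 56) + 3*t^3 - 48*t^2 + 87*t - 42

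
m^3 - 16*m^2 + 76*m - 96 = (m - 8)*(m - 6)*(m - 2)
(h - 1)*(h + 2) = h^2 + h - 2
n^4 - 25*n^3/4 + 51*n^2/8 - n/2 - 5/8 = (n - 5)*(n - 1)*(n - 1/2)*(n + 1/4)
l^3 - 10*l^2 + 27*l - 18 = (l - 6)*(l - 3)*(l - 1)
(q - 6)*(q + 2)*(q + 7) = q^3 + 3*q^2 - 40*q - 84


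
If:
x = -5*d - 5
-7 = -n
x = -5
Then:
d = 0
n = 7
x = -5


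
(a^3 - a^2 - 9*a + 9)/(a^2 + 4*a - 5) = (a^2 - 9)/(a + 5)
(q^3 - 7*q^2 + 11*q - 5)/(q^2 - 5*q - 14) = (-q^3 + 7*q^2 - 11*q + 5)/(-q^2 + 5*q + 14)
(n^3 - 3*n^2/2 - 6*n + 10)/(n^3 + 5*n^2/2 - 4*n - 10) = (n - 2)/(n + 2)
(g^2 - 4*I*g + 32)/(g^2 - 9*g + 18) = (g^2 - 4*I*g + 32)/(g^2 - 9*g + 18)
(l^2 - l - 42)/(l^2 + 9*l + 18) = (l - 7)/(l + 3)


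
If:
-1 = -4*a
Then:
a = 1/4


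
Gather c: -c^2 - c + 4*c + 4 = -c^2 + 3*c + 4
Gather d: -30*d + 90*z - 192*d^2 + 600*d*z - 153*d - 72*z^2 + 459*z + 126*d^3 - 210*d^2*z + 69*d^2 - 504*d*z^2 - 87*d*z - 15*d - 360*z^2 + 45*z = 126*d^3 + d^2*(-210*z - 123) + d*(-504*z^2 + 513*z - 198) - 432*z^2 + 594*z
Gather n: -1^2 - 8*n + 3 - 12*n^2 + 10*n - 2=-12*n^2 + 2*n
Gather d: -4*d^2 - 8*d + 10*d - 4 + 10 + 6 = -4*d^2 + 2*d + 12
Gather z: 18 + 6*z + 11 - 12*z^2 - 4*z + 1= -12*z^2 + 2*z + 30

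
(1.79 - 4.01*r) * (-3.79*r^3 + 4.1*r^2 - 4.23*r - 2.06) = 15.1979*r^4 - 23.2251*r^3 + 24.3013*r^2 + 0.688899999999999*r - 3.6874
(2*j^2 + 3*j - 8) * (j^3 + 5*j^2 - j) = 2*j^5 + 13*j^4 + 5*j^3 - 43*j^2 + 8*j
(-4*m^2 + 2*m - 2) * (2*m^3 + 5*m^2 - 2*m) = -8*m^5 - 16*m^4 + 14*m^3 - 14*m^2 + 4*m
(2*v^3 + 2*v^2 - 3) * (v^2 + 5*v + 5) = 2*v^5 + 12*v^4 + 20*v^3 + 7*v^2 - 15*v - 15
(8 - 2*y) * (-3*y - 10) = 6*y^2 - 4*y - 80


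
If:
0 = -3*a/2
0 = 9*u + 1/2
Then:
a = 0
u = -1/18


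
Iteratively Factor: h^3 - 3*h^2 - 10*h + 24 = (h - 2)*(h^2 - h - 12) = (h - 4)*(h - 2)*(h + 3)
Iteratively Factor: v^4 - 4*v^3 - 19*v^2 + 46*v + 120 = (v + 2)*(v^3 - 6*v^2 - 7*v + 60) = (v - 4)*(v + 2)*(v^2 - 2*v - 15) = (v - 5)*(v - 4)*(v + 2)*(v + 3)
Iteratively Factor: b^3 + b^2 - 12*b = (b)*(b^2 + b - 12) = b*(b + 4)*(b - 3)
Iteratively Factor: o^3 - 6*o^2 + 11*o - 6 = (o - 2)*(o^2 - 4*o + 3) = (o - 3)*(o - 2)*(o - 1)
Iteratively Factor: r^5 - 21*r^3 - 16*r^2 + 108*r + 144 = (r + 2)*(r^4 - 2*r^3 - 17*r^2 + 18*r + 72) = (r + 2)*(r + 3)*(r^3 - 5*r^2 - 2*r + 24) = (r + 2)^2*(r + 3)*(r^2 - 7*r + 12) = (r - 3)*(r + 2)^2*(r + 3)*(r - 4)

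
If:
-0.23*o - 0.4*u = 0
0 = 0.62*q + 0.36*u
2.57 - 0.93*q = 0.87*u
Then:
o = -13.54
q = -4.52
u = 7.79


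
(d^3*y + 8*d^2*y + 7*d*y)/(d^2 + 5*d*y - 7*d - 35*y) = d*y*(d^2 + 8*d + 7)/(d^2 + 5*d*y - 7*d - 35*y)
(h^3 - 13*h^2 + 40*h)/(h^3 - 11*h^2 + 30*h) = (h - 8)/(h - 6)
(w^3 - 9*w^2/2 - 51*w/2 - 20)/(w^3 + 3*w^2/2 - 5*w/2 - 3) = (2*w^2 - 11*w - 40)/(2*w^2 + w - 6)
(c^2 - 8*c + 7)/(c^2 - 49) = (c - 1)/(c + 7)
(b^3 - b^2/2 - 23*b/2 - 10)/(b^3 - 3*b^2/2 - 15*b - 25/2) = (b - 4)/(b - 5)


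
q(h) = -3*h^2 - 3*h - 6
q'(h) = -6*h - 3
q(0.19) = -6.68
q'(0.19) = -4.14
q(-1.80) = -10.32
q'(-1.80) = 7.80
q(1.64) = -18.99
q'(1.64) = -12.84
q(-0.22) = -5.49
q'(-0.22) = -1.68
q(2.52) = -32.61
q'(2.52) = -18.12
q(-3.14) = -26.16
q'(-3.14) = 15.84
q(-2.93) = -22.96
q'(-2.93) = 14.58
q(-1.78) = -10.17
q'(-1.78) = 7.68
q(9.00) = -276.00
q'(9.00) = -57.00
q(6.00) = -132.00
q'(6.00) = -39.00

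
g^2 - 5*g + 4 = (g - 4)*(g - 1)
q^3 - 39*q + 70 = (q - 5)*(q - 2)*(q + 7)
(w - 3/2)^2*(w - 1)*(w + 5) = w^4 + w^3 - 59*w^2/4 + 24*w - 45/4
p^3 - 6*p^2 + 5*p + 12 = (p - 4)*(p - 3)*(p + 1)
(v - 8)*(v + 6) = v^2 - 2*v - 48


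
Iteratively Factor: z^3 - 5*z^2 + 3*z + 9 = (z - 3)*(z^2 - 2*z - 3) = (z - 3)^2*(z + 1)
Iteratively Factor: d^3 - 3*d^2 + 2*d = (d - 2)*(d^2 - d) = (d - 2)*(d - 1)*(d)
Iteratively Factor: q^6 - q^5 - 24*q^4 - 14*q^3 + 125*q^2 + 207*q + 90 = (q + 3)*(q^5 - 4*q^4 - 12*q^3 + 22*q^2 + 59*q + 30) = (q - 3)*(q + 3)*(q^4 - q^3 - 15*q^2 - 23*q - 10) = (q - 5)*(q - 3)*(q + 3)*(q^3 + 4*q^2 + 5*q + 2) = (q - 5)*(q - 3)*(q + 1)*(q + 3)*(q^2 + 3*q + 2) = (q - 5)*(q - 3)*(q + 1)^2*(q + 3)*(q + 2)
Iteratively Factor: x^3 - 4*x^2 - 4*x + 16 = (x + 2)*(x^2 - 6*x + 8) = (x - 2)*(x + 2)*(x - 4)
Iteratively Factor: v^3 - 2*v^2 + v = (v - 1)*(v^2 - v) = v*(v - 1)*(v - 1)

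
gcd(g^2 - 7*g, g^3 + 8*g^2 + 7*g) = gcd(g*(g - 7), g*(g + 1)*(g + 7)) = g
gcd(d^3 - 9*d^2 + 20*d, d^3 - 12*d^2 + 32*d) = d^2 - 4*d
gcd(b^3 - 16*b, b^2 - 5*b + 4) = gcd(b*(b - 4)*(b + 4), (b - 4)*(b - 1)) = b - 4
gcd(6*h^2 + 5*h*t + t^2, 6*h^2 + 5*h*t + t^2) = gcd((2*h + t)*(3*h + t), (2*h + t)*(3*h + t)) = 6*h^2 + 5*h*t + t^2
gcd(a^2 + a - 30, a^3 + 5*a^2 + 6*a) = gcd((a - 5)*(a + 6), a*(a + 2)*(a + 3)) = 1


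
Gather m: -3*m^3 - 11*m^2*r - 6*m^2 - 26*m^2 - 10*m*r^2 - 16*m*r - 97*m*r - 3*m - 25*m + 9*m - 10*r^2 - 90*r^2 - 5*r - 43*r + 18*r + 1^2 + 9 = -3*m^3 + m^2*(-11*r - 32) + m*(-10*r^2 - 113*r - 19) - 100*r^2 - 30*r + 10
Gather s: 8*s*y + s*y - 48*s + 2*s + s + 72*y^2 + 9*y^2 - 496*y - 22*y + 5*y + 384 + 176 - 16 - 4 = s*(9*y - 45) + 81*y^2 - 513*y + 540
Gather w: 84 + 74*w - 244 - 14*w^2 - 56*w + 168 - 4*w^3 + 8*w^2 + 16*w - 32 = -4*w^3 - 6*w^2 + 34*w - 24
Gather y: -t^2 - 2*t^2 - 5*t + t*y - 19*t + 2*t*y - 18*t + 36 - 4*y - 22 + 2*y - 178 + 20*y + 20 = -3*t^2 - 42*t + y*(3*t + 18) - 144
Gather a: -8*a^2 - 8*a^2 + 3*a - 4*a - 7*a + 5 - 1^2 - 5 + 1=-16*a^2 - 8*a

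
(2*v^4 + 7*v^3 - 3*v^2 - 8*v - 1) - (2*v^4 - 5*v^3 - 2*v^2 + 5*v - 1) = 12*v^3 - v^2 - 13*v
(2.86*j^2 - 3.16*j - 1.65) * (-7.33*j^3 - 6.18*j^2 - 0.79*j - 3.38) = -20.9638*j^5 + 5.488*j^4 + 29.3639*j^3 + 3.0266*j^2 + 11.9843*j + 5.577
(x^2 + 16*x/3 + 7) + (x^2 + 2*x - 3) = 2*x^2 + 22*x/3 + 4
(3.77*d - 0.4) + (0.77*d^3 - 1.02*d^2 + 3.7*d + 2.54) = 0.77*d^3 - 1.02*d^2 + 7.47*d + 2.14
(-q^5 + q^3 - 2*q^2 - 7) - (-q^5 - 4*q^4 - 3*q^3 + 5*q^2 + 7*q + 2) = 4*q^4 + 4*q^3 - 7*q^2 - 7*q - 9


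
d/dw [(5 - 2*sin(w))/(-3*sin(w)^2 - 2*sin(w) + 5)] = 6*(5 - sin(w))*sin(w)*cos(w)/((sin(w) - 1)^2*(3*sin(w) + 5)^2)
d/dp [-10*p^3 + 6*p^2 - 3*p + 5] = -30*p^2 + 12*p - 3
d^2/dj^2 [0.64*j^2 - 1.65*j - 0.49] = 1.28000000000000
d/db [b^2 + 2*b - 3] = 2*b + 2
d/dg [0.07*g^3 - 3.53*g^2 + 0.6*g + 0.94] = 0.21*g^2 - 7.06*g + 0.6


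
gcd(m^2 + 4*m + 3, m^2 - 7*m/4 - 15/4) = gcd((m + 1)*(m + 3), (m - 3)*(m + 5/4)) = 1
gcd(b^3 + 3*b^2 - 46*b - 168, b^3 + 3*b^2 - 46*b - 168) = b^3 + 3*b^2 - 46*b - 168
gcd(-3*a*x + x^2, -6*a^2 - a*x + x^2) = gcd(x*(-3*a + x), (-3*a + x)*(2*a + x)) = -3*a + x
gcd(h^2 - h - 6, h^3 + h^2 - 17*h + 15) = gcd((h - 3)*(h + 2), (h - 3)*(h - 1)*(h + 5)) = h - 3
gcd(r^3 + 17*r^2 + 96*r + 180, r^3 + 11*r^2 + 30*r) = r^2 + 11*r + 30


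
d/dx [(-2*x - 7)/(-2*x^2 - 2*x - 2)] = (x^2 + x - (2*x + 1)*(2*x + 7)/2 + 1)/(x^2 + x + 1)^2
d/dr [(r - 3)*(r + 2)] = 2*r - 1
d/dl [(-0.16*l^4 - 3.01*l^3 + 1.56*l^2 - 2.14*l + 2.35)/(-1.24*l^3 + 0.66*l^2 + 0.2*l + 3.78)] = (0.1984*l^6 - 0.2112*l^5 - 0.148200000000001*l^4 - 8.9304*l^3 - 23.667*l^2 + 8.6916*l - 8.5592)/(1.5376*l^6 - 1.6368*l^5 - 0.0604*l^4 - 9.1104*l^3 + 5.0296*l^2 + 1.512*l + 14.2884)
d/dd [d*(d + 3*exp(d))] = d*(3*exp(d) + 1) + d + 3*exp(d)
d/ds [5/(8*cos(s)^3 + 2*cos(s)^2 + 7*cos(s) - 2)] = 5*(24*cos(s)^2 + 4*cos(s) + 7)*sin(s)/(13*cos(s) + cos(2*s) + 2*cos(3*s) - 1)^2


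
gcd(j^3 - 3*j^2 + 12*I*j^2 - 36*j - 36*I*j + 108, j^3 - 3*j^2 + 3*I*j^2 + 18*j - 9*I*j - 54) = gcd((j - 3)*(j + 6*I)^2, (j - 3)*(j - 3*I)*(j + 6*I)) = j^2 + j*(-3 + 6*I) - 18*I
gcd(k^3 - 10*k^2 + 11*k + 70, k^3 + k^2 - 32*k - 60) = k + 2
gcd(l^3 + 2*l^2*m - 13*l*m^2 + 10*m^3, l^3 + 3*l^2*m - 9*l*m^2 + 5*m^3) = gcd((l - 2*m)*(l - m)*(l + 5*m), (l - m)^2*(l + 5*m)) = l^2 + 4*l*m - 5*m^2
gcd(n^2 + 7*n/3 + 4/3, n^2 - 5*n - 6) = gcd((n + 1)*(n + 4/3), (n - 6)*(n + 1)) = n + 1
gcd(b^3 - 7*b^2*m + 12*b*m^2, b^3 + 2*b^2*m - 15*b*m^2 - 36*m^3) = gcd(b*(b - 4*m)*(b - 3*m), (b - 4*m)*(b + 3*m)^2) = b - 4*m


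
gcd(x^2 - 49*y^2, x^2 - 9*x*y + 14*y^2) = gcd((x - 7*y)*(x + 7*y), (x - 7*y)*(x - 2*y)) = x - 7*y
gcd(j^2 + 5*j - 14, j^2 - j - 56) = j + 7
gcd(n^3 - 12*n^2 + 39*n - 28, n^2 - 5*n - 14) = n - 7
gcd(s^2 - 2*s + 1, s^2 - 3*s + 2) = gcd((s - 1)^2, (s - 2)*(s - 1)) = s - 1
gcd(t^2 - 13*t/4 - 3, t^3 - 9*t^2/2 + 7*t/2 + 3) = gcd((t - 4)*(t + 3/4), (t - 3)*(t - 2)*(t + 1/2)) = 1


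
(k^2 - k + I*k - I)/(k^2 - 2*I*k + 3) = (k - 1)/(k - 3*I)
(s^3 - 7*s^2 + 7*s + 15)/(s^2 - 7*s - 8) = (s^2 - 8*s + 15)/(s - 8)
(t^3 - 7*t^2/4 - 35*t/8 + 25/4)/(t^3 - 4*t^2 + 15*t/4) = (4*t^2 + 3*t - 10)/(2*t*(2*t - 3))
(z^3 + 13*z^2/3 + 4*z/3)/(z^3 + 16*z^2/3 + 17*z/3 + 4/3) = z/(z + 1)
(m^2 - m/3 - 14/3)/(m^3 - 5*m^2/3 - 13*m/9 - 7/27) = 9*(m + 2)/(9*m^2 + 6*m + 1)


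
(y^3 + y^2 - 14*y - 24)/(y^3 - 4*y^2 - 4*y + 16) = (y + 3)/(y - 2)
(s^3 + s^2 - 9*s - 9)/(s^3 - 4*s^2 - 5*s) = (s^2 - 9)/(s*(s - 5))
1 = 1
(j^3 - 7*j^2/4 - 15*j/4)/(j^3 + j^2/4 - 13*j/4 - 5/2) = j*(j - 3)/(j^2 - j - 2)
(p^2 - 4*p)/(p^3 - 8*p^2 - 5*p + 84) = p/(p^2 - 4*p - 21)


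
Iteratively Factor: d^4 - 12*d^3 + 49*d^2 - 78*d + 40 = (d - 2)*(d^3 - 10*d^2 + 29*d - 20) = (d - 2)*(d - 1)*(d^2 - 9*d + 20) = (d - 4)*(d - 2)*(d - 1)*(d - 5)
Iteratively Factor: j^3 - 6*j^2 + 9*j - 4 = (j - 4)*(j^2 - 2*j + 1) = (j - 4)*(j - 1)*(j - 1)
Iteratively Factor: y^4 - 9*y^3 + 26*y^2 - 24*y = (y - 2)*(y^3 - 7*y^2 + 12*y) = y*(y - 2)*(y^2 - 7*y + 12) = y*(y - 4)*(y - 2)*(y - 3)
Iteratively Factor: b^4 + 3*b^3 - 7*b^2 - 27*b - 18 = (b + 3)*(b^3 - 7*b - 6) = (b + 2)*(b + 3)*(b^2 - 2*b - 3) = (b + 1)*(b + 2)*(b + 3)*(b - 3)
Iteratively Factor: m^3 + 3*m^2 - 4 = (m - 1)*(m^2 + 4*m + 4) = (m - 1)*(m + 2)*(m + 2)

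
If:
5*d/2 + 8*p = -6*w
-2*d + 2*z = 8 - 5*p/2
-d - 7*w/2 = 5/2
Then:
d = 448*z/503 - 1492/503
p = 416/503 - 44*z/503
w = 67/503 - 128*z/503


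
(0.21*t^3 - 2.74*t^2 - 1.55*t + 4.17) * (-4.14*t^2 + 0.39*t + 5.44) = -0.8694*t^5 + 11.4255*t^4 + 6.4908*t^3 - 32.7739*t^2 - 6.8057*t + 22.6848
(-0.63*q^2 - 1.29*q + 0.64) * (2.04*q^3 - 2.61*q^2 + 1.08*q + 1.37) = -1.2852*q^5 - 0.9873*q^4 + 3.9921*q^3 - 3.9267*q^2 - 1.0761*q + 0.8768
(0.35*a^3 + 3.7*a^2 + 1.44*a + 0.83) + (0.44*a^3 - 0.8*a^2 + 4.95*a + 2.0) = 0.79*a^3 + 2.9*a^2 + 6.39*a + 2.83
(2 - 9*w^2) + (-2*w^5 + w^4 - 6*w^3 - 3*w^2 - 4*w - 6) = -2*w^5 + w^4 - 6*w^3 - 12*w^2 - 4*w - 4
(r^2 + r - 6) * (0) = 0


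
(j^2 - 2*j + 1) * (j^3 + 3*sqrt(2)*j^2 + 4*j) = j^5 - 2*j^4 + 3*sqrt(2)*j^4 - 6*sqrt(2)*j^3 + 5*j^3 - 8*j^2 + 3*sqrt(2)*j^2 + 4*j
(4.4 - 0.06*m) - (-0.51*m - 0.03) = 0.45*m + 4.43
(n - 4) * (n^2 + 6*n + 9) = n^3 + 2*n^2 - 15*n - 36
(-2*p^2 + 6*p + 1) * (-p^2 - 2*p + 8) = 2*p^4 - 2*p^3 - 29*p^2 + 46*p + 8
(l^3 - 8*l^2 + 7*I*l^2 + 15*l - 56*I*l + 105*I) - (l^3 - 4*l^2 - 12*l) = -4*l^2 + 7*I*l^2 + 27*l - 56*I*l + 105*I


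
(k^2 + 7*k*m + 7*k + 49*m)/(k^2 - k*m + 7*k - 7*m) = (k + 7*m)/(k - m)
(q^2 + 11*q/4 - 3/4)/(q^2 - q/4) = (q + 3)/q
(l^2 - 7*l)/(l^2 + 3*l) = (l - 7)/(l + 3)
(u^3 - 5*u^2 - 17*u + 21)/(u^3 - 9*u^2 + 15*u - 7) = (u + 3)/(u - 1)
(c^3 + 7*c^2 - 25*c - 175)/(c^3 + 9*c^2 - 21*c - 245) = (c + 5)/(c + 7)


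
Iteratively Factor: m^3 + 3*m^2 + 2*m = (m + 2)*(m^2 + m) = (m + 1)*(m + 2)*(m)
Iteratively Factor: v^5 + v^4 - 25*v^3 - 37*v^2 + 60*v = (v + 4)*(v^4 - 3*v^3 - 13*v^2 + 15*v) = v*(v + 4)*(v^3 - 3*v^2 - 13*v + 15) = v*(v - 1)*(v + 4)*(v^2 - 2*v - 15) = v*(v - 1)*(v + 3)*(v + 4)*(v - 5)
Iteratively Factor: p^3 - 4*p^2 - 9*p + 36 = (p - 3)*(p^2 - p - 12) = (p - 3)*(p + 3)*(p - 4)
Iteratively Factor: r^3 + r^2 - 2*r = (r + 2)*(r^2 - r) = (r - 1)*(r + 2)*(r)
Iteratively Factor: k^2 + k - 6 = (k - 2)*(k + 3)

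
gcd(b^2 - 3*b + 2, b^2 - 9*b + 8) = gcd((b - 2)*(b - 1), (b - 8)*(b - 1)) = b - 1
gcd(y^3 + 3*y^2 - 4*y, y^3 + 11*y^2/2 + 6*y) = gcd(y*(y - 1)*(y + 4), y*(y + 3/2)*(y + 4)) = y^2 + 4*y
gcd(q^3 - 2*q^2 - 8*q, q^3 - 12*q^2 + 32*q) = q^2 - 4*q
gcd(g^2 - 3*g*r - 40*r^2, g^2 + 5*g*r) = g + 5*r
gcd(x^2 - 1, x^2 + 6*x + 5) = x + 1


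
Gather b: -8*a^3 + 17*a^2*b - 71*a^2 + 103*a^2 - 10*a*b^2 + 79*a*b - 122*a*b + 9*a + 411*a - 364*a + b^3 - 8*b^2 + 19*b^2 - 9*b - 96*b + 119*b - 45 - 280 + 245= -8*a^3 + 32*a^2 + 56*a + b^3 + b^2*(11 - 10*a) + b*(17*a^2 - 43*a + 14) - 80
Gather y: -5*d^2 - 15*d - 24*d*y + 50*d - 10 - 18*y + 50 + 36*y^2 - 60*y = -5*d^2 + 35*d + 36*y^2 + y*(-24*d - 78) + 40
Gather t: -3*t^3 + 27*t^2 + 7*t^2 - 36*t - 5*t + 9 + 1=-3*t^3 + 34*t^2 - 41*t + 10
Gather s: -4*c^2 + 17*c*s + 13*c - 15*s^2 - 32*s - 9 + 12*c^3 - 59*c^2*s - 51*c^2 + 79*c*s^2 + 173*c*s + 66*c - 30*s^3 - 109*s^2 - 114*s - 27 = 12*c^3 - 55*c^2 + 79*c - 30*s^3 + s^2*(79*c - 124) + s*(-59*c^2 + 190*c - 146) - 36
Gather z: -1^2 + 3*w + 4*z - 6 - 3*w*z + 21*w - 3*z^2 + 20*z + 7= 24*w - 3*z^2 + z*(24 - 3*w)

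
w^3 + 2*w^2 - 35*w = w*(w - 5)*(w + 7)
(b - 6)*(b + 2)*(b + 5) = b^3 + b^2 - 32*b - 60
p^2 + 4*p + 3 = (p + 1)*(p + 3)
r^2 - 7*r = r*(r - 7)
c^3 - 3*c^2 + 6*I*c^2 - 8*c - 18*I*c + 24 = (c - 3)*(c + 2*I)*(c + 4*I)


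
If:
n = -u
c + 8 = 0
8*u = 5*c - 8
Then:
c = -8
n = 6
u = -6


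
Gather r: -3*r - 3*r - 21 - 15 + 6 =-6*r - 30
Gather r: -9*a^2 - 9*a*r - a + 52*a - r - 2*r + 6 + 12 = -9*a^2 + 51*a + r*(-9*a - 3) + 18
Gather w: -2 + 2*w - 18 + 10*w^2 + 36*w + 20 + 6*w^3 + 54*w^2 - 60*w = 6*w^3 + 64*w^2 - 22*w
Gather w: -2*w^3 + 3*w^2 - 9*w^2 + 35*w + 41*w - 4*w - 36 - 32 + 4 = -2*w^3 - 6*w^2 + 72*w - 64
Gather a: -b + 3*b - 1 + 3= 2*b + 2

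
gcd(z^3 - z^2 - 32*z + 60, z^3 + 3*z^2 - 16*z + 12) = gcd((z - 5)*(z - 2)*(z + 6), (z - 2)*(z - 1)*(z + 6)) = z^2 + 4*z - 12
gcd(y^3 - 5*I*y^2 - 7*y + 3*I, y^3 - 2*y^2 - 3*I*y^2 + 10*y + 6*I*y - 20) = 1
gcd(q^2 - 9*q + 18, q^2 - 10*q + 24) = q - 6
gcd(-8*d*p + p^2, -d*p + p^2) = p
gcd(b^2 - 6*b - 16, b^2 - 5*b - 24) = b - 8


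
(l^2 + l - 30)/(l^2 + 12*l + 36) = (l - 5)/(l + 6)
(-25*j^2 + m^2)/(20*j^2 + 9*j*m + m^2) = (-5*j + m)/(4*j + m)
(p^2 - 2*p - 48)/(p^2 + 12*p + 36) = (p - 8)/(p + 6)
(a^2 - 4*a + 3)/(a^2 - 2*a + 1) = (a - 3)/(a - 1)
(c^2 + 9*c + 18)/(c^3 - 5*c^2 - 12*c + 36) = (c + 6)/(c^2 - 8*c + 12)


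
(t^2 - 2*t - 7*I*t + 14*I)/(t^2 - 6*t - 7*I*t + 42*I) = (t - 2)/(t - 6)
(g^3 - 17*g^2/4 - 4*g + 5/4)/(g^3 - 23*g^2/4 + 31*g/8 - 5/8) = 2*(g + 1)/(2*g - 1)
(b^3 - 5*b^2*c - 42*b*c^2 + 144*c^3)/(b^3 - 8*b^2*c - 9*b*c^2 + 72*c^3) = (b + 6*c)/(b + 3*c)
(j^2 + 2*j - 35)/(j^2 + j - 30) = (j + 7)/(j + 6)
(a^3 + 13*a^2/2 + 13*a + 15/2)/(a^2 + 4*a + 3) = a + 5/2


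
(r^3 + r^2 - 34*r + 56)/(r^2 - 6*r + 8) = r + 7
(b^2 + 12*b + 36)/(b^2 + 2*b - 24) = (b + 6)/(b - 4)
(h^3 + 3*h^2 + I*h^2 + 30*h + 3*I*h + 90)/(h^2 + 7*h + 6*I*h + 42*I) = (h^2 + h*(3 - 5*I) - 15*I)/(h + 7)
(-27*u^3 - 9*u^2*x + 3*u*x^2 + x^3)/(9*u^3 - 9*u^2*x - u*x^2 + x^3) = (3*u + x)/(-u + x)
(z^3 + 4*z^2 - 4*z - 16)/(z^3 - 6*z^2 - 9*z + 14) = (z^2 + 2*z - 8)/(z^2 - 8*z + 7)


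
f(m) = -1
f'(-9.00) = 0.00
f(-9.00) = -1.00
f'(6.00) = 0.00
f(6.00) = -1.00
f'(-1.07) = 0.00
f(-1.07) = -1.00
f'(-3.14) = 0.00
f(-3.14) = -1.00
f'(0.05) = 0.00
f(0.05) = -1.00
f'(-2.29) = 0.00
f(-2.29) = -1.00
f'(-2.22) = 0.00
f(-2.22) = -1.00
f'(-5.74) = 0.00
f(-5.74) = -1.00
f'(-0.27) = 0.00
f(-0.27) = -1.00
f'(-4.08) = 0.00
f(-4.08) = -1.00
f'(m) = 0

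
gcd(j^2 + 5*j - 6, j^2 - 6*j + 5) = j - 1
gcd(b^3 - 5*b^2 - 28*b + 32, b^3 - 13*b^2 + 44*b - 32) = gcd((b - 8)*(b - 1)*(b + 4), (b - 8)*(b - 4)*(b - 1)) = b^2 - 9*b + 8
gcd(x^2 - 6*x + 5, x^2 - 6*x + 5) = x^2 - 6*x + 5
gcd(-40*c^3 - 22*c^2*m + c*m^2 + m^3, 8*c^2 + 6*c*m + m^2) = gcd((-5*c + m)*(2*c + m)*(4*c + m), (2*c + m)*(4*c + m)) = 8*c^2 + 6*c*m + m^2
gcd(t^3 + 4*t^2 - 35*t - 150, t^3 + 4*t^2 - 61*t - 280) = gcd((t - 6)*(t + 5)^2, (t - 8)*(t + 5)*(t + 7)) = t + 5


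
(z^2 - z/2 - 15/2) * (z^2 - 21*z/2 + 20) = z^4 - 11*z^3 + 71*z^2/4 + 275*z/4 - 150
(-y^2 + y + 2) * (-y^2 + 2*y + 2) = y^4 - 3*y^3 - 2*y^2 + 6*y + 4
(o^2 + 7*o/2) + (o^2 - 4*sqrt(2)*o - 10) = 2*o^2 - 4*sqrt(2)*o + 7*o/2 - 10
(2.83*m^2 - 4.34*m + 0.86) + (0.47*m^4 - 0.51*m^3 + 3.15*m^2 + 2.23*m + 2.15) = 0.47*m^4 - 0.51*m^3 + 5.98*m^2 - 2.11*m + 3.01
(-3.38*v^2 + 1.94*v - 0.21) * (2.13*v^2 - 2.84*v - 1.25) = -7.1994*v^4 + 13.7314*v^3 - 1.7319*v^2 - 1.8286*v + 0.2625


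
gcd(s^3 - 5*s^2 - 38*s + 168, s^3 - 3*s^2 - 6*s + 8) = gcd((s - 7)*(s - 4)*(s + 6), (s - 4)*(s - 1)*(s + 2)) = s - 4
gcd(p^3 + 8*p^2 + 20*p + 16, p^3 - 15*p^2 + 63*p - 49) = 1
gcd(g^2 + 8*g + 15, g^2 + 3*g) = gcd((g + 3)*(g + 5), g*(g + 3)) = g + 3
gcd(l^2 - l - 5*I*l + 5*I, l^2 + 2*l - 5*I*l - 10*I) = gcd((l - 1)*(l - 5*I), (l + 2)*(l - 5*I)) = l - 5*I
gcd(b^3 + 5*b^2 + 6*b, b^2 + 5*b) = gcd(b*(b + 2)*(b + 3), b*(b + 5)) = b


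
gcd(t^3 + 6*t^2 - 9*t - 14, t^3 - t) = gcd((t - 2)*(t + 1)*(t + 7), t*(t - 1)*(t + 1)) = t + 1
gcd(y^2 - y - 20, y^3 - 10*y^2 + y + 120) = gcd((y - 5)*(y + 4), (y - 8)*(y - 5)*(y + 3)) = y - 5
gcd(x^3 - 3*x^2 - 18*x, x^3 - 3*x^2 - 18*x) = x^3 - 3*x^2 - 18*x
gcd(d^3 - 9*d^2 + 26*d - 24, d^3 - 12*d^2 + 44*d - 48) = d^2 - 6*d + 8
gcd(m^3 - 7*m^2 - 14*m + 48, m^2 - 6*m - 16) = m - 8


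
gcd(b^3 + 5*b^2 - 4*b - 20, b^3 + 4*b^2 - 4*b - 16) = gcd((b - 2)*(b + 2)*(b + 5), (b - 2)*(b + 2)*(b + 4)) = b^2 - 4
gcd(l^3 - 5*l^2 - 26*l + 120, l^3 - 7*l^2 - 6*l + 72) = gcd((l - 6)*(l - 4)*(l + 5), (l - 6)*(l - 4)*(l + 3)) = l^2 - 10*l + 24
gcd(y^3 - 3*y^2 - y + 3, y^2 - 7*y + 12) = y - 3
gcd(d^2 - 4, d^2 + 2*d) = d + 2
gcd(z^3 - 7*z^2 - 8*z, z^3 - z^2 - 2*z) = z^2 + z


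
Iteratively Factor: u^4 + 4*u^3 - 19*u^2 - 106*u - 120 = (u + 2)*(u^3 + 2*u^2 - 23*u - 60) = (u + 2)*(u + 3)*(u^2 - u - 20) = (u + 2)*(u + 3)*(u + 4)*(u - 5)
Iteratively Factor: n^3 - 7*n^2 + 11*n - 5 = (n - 1)*(n^2 - 6*n + 5) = (n - 5)*(n - 1)*(n - 1)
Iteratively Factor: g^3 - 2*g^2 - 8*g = (g)*(g^2 - 2*g - 8) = g*(g - 4)*(g + 2)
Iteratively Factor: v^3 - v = (v + 1)*(v^2 - v) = v*(v + 1)*(v - 1)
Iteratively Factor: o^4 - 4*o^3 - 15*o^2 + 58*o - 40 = (o + 4)*(o^3 - 8*o^2 + 17*o - 10) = (o - 2)*(o + 4)*(o^2 - 6*o + 5) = (o - 5)*(o - 2)*(o + 4)*(o - 1)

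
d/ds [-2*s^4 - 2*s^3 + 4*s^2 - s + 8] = -8*s^3 - 6*s^2 + 8*s - 1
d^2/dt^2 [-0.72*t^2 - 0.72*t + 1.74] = -1.44000000000000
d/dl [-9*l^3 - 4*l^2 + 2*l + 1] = -27*l^2 - 8*l + 2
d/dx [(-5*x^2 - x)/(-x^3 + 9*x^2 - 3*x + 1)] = (-5*x^4 - 2*x^3 + 24*x^2 - 10*x - 1)/(x^6 - 18*x^5 + 87*x^4 - 56*x^3 + 27*x^2 - 6*x + 1)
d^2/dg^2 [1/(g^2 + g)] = 2*(-g*(g + 1) + (2*g + 1)^2)/(g^3*(g + 1)^3)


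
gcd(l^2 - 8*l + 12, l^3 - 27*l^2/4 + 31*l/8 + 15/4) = l - 6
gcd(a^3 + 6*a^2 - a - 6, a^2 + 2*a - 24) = a + 6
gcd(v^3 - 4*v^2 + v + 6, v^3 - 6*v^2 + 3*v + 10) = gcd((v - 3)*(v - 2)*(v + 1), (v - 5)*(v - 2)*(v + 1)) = v^2 - v - 2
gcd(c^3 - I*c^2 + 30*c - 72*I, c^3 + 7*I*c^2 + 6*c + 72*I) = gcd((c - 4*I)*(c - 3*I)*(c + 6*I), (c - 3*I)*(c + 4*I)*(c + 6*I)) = c^2 + 3*I*c + 18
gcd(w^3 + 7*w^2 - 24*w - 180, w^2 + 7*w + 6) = w + 6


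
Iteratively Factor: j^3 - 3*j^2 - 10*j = (j + 2)*(j^2 - 5*j) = (j - 5)*(j + 2)*(j)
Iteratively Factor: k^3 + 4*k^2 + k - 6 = (k + 2)*(k^2 + 2*k - 3) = (k - 1)*(k + 2)*(k + 3)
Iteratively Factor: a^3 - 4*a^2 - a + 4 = (a - 4)*(a^2 - 1) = (a - 4)*(a - 1)*(a + 1)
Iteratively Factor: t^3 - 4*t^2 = (t)*(t^2 - 4*t) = t*(t - 4)*(t)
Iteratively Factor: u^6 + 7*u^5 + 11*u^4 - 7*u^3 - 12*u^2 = (u)*(u^5 + 7*u^4 + 11*u^3 - 7*u^2 - 12*u) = u*(u + 1)*(u^4 + 6*u^3 + 5*u^2 - 12*u) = u*(u + 1)*(u + 3)*(u^3 + 3*u^2 - 4*u) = u^2*(u + 1)*(u + 3)*(u^2 + 3*u - 4) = u^2*(u + 1)*(u + 3)*(u + 4)*(u - 1)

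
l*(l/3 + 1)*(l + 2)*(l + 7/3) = l^4/3 + 22*l^3/9 + 53*l^2/9 + 14*l/3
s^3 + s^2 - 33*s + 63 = (s - 3)^2*(s + 7)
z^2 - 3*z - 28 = (z - 7)*(z + 4)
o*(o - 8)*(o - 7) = o^3 - 15*o^2 + 56*o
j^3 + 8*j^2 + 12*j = j*(j + 2)*(j + 6)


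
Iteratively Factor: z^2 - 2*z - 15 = (z - 5)*(z + 3)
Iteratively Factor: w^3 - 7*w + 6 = (w - 2)*(w^2 + 2*w - 3) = (w - 2)*(w - 1)*(w + 3)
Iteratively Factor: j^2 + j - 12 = (j + 4)*(j - 3)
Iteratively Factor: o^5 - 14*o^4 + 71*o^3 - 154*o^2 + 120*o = (o - 3)*(o^4 - 11*o^3 + 38*o^2 - 40*o) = (o - 5)*(o - 3)*(o^3 - 6*o^2 + 8*o) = (o - 5)*(o - 4)*(o - 3)*(o^2 - 2*o) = o*(o - 5)*(o - 4)*(o - 3)*(o - 2)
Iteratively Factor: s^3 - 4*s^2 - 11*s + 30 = (s - 5)*(s^2 + s - 6) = (s - 5)*(s + 3)*(s - 2)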